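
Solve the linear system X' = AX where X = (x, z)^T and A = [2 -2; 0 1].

Coefficient matrix A = [[2, -2], [0, 1]].
Characteristic polynomial det(A - λI) = λ^2 - 3λ + 2 = 0.
Eigenvalues λ = 2, 1.
For λ=2: (A-λI) row 1 is [0, -2], so an eigenvector is (-1, 0).
For λ=1: (A-λI) row 1 is [1, -2], so an eigenvector is (-2, -1).
General solution: c_1e^(2t)(-1,0) + c_2e^(t)(-2,-1).

x(t) = -c_1e^(2t) - 2c_2e^(t), z(t) = -c_2e^(t)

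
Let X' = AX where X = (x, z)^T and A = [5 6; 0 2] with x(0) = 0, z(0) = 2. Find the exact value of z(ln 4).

32

A = [[5,6],[0,2]]; eigenvalues λ = 5, 2.
Eigenvectors: (1,0) for λ=5, (-2,1) for λ=2.
From the initial condition, c_1 = 4, c_2 = 2.
z(ln 4) = (4)(4^5)(0) + (2)(4^2)(1) = 32.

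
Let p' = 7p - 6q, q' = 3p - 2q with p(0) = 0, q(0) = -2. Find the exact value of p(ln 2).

56

A = [[7,-6],[3,-2]]; eigenvalues λ = 4, 1.
Eigenvectors: (-2,-1) for λ=4, (-1,-1) for λ=1.
From the initial condition, c_1 = -2, c_2 = 4.
p(ln 2) = (-2)(2^4)(-2) + (4)(2^1)(-1) = 56.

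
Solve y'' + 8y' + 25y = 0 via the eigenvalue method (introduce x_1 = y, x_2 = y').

y(t) = C_1e^(-4t)cos(3t) + C_2e^(-4t)sin(3t)

Let x_1 = y, x_2 = y'. Then x_1' = x_2 and x_2' = -25x_1 - 8x_2.
A = [[0,1],[-25,-8]]; det(A-λI) = λ^2 + 8λ + 25.
Eigenvalues λ = -4 ± 3i.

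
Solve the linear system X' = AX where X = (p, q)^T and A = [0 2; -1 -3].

Coefficient matrix A = [[0, 2], [-1, -3]].
Characteristic polynomial det(A - λI) = λ^2 + 3λ + 2 = 0.
Eigenvalues λ = -1, -2.
For λ=-1: (A-λI) row 1 is [1, 2], so an eigenvector is (2, -1).
For λ=-2: (A-λI) row 1 is [2, 2], so an eigenvector is (1, -1).
General solution: K_1e^(-t)(2,-1) + K_2e^(-2t)(1,-1).

p(t) = 2K_1e^(-t) + K_2e^(-2t), q(t) = -K_1e^(-t) - K_2e^(-2t)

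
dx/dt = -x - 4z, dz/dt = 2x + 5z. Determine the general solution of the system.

Coefficient matrix A = [[-1, -4], [2, 5]].
Characteristic polynomial det(A - λI) = λ^2 - 4λ + 3 = 0.
Eigenvalues λ = 1, 3.
For λ=1: (A-λI) row 1 is [-2, -4], so an eigenvector is (2, -1).
For λ=3: (A-λI) row 1 is [-4, -4], so an eigenvector is (-1, 1).
General solution: K_1e^(t)(2,-1) + K_2e^(3t)(-1,1).

x(t) = 2K_1e^(t) - K_2e^(3t), z(t) = -K_1e^(t) + K_2e^(3t)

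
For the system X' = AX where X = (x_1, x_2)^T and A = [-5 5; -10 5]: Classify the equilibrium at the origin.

center

A = [[-5,5],[-10,5]]; det(A-λI) = λ^2 + 25.
λ = 0 ± 5i: zero real part.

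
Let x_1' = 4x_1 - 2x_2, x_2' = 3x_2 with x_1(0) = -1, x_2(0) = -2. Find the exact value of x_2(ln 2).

-16

A = [[4,-2],[0,3]]; eigenvalues λ = 4, 3.
Eigenvectors: (1,0) for λ=4, (2,1) for λ=3.
From the initial condition, c_1 = 3, c_2 = -2.
x_2(ln 2) = (3)(2^4)(0) + (-2)(2^3)(1) = -16.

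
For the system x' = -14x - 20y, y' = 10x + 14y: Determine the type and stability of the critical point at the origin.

A = [[-14,-20],[10,14]]; det(A-λI) = λ^2 + 4.
λ = 0 ± 2i: zero real part.

center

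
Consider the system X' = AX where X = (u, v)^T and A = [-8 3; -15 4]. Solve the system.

u(t) = c_1e^(-2t)sin(3t) - c_2e^(-2t)cos(3t), v(t) = 2c_1e^(-2t)sin(3t) + c_1e^(-2t)cos(3t) + c_2e^(-2t)sin(3t) - 2c_2e^(-2t)cos(3t)

Coefficient matrix A = [[-8, 3], [-15, 4]].
Characteristic polynomial det(A - λI) = λ^2 + 4λ + 13 = 0.
Eigenvalues λ = -2 ± 3i (complex conjugate pair).
For λ=-2+3i: an eigenvector is (0,1) - i(1,2) = (0 - i, 1 - 2i).
A real fundamental pair from Re and Im of e^((-2+3i)t)v: X_1 = e^(-2t)(cos(3t)·(0,1) + sin(3t)·(1,2)), X_2 = e^(-2t)(sin(3t)·(0,1) - cos(3t)·(1,2)).
General solution: c_1X_1 + c_2X_2.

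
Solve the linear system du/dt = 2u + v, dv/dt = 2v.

Coefficient matrix A = [[2, 1], [0, 2]].
Characteristic polynomial det(A - λI) = λ^2 - 4λ + 4 = 0.
Single eigenvalue λ = 2 with algebraic multiplicity 2.
Eigenvector v = (1,0); generalized eigenvector w with (A-λI)w=v is (-2,1).
General solution: e^(2t)[K_1·v + K_2·(t·v + w)].

u(t) = K_1e^(2t) + K_2te^(2t) - 2K_2e^(2t), v(t) = K_2e^(2t)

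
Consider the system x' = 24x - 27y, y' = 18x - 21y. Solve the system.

Coefficient matrix A = [[24, -27], [18, -21]].
Characteristic polynomial det(A - λI) = λ^2 - 3λ - 18 = 0.
Eigenvalues λ = -3, 6.
For λ=-3: (A-λI) row 1 is [27, -27], so an eigenvector is (1, 1).
For λ=6: (A-λI) row 1 is [18, -27], so an eigenvector is (-3, -2).
General solution: K_1e^(-3t)(1,1) + K_2e^(6t)(-3,-2).

x(t) = K_1e^(-3t) - 3K_2e^(6t), y(t) = K_1e^(-3t) - 2K_2e^(6t)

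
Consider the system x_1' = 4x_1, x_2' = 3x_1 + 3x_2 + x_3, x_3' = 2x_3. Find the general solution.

Coefficient matrix A = [[4, 0, 0], [3, 3, 1], [0, 0, 2]].
det(A - λI) = 0 gives eigenvalues λ = 2, 3, 4.
For λ=2: eigenvector (0,-1,1).
For λ=3: eigenvector (0,1,0).
For λ=4: eigenvector (1,3,0).
General solution: C_1e^(2t)(0,-1,1) + C_2e^(3t)(0,1,0) + C_3e^(4t)(1,3,0).

x_1(t) = C_3e^(4t), x_2(t) = -C_1e^(2t) + C_2e^(3t) + 3C_3e^(4t), x_3(t) = C_1e^(2t)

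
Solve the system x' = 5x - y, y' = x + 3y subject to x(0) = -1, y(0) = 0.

x(t) = -te^(4t) - e^(4t), y(t) = -te^(4t)

Coefficient matrix A = [[5, -1], [1, 3]].
Characteristic polynomial det(A - λI) = λ^2 - 8λ + 16 = 0.
Single eigenvalue λ = 4 with algebraic multiplicity 2.
Eigenvector v = (-1,-1); generalized eigenvector w with (A-λI)w=v is (1,2).
General solution: e^(4t)[C_1·v + C_2·(t·v + w)].
Applying x(0)=-1, y(0)=0 gives C_1=2, C_2=1.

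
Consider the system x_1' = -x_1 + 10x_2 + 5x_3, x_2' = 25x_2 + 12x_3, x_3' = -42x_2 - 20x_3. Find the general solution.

Coefficient matrix A = [[-1, 10, 5], [0, 25, 12], [0, -42, -20]].
det(A - λI) = 0 gives eigenvalues λ = -1, 1, 4.
For λ=-1: eigenvector (1,0,0).
For λ=1: eigenvector (0,1,-2).
For λ=4: eigenvector (1,4,-7).
General solution: c_1e^(-t)(1,0,0) + c_2e^(t)(0,1,-2) + c_3e^(4t)(1,4,-7).

x_1(t) = c_1e^(-t) + c_3e^(4t), x_2(t) = c_2e^(t) + 4c_3e^(4t), x_3(t) = -2c_2e^(t) - 7c_3e^(4t)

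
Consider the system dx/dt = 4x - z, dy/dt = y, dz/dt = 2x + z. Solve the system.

x(t) = c_1e^(3t) + c_3e^(2t), y(t) = c_2e^(t), z(t) = c_1e^(3t) + 2c_3e^(2t)

Coefficient matrix A = [[4, 0, -1], [0, 1, 0], [2, 0, 1]].
det(A - λI) = 0 gives eigenvalues λ = 3, 1, 2.
For λ=3: eigenvector (1,0,1).
For λ=1: eigenvector (0,1,0).
For λ=2: eigenvector (1,0,2).
General solution: c_1e^(3t)(1,0,1) + c_2e^(t)(0,1,0) + c_3e^(2t)(1,0,2).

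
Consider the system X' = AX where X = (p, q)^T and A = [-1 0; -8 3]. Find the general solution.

p(t) = C_1e^(-t), q(t) = 2C_1e^(-t) + C_2e^(3t)

Coefficient matrix A = [[-1, 0], [-8, 3]].
Characteristic polynomial det(A - λI) = λ^2 - 2λ - 3 = 0.
Eigenvalues λ = -1, 3.
For λ=-1: (A-λI) row 2 is [-8, 4], so an eigenvector is (1, 2).
For λ=3: (A-λI) row 1 is [-4, 0], so an eigenvector is (0, 1).
General solution: C_1e^(-t)(1,2) + C_2e^(3t)(0,1).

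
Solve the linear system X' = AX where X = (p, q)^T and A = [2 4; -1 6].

Coefficient matrix A = [[2, 4], [-1, 6]].
Characteristic polynomial det(A - λI) = λ^2 - 8λ + 16 = 0.
Single eigenvalue λ = 4 with algebraic multiplicity 2.
Eigenvector v = (2,1); generalized eigenvector w with (A-λI)w=v is (-3,-1).
General solution: e^(4t)[c_1·v + c_2·(t·v + w)].

p(t) = 2c_1e^(4t) + 2c_2te^(4t) - 3c_2e^(4t), q(t) = c_1e^(4t) + c_2te^(4t) - c_2e^(4t)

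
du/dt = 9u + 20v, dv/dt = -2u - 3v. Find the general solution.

Coefficient matrix A = [[9, 20], [-2, -3]].
Characteristic polynomial det(A - λI) = λ^2 - 6λ + 13 = 0.
Eigenvalues λ = 3 ± 2i (complex conjugate pair).
For λ=3+2i: an eigenvector is (3,-1) - i(-1,0) = (3 + i, -1).
A real fundamental pair from Re and Im of e^((3+2i)t)v: X_1 = e^(3t)(cos(2t)·(3,-1) + sin(2t)·(-1,0)), X_2 = e^(3t)(sin(2t)·(3,-1) - cos(2t)·(-1,0)).
General solution: K_1X_1 + K_2X_2.

u(t) = -K_1e^(3t)sin(2t) + 3K_1e^(3t)cos(2t) + 3K_2e^(3t)sin(2t) + K_2e^(3t)cos(2t), v(t) = -K_1e^(3t)cos(2t) - K_2e^(3t)sin(2t)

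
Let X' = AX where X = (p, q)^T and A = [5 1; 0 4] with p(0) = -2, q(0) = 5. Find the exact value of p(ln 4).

A = [[5,1],[0,4]]; eigenvalues λ = 4, 5.
Eigenvectors: (-1,1) for λ=4, (-1,0) for λ=5.
From the initial condition, c_1 = 5, c_2 = -3.
p(ln 4) = (5)(4^4)(-1) + (-3)(4^5)(-1) = 1792.

1792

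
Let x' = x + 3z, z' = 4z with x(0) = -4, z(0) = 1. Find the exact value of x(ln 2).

A = [[1,3],[0,4]]; eigenvalues λ = 4, 1.
Eigenvectors: (1,1) for λ=4, (-1,0) for λ=1.
From the initial condition, c_1 = 1, c_2 = 5.
x(ln 2) = (1)(2^4)(1) + (5)(2^1)(-1) = 6.

6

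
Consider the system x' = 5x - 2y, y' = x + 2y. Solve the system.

Coefficient matrix A = [[5, -2], [1, 2]].
Characteristic polynomial det(A - λI) = λ^2 - 7λ + 12 = 0.
Eigenvalues λ = 3, 4.
For λ=3: (A-λI) row 1 is [2, -2], so an eigenvector is (-1, -1).
For λ=4: (A-λI) row 1 is [1, -2], so an eigenvector is (-2, -1).
General solution: K_1e^(3t)(-1,-1) + K_2e^(4t)(-2,-1).

x(t) = -K_1e^(3t) - 2K_2e^(4t), y(t) = -K_1e^(3t) - K_2e^(4t)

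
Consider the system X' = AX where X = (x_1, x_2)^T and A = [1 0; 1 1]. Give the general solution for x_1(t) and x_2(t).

x_1(t) = -C_2e^(t), x_2(t) = -C_1e^(t) - C_2te^(t) + 2C_2e^(t)

Coefficient matrix A = [[1, 0], [1, 1]].
Characteristic polynomial det(A - λI) = λ^2 - 2λ + 1 = 0.
Single eigenvalue λ = 1 with algebraic multiplicity 2.
Eigenvector v = (0,-1); generalized eigenvector w with (A-λI)w=v is (-1,2).
General solution: e^(t)[C_1·v + C_2·(t·v + w)].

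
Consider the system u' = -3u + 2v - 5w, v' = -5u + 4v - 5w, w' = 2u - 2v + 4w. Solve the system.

Coefficient matrix A = [[-3, 2, -5], [-5, 4, -5], [2, -2, 4]].
det(A - λI) = 0 gives eigenvalues λ = 2, 4, -1.
For λ=2: eigenvector (1,0,-1).
For λ=4: eigenvector (1,1,-1).
For λ=-1: eigenvector (1,1,0).
General solution: K_1e^(2t)(1,0,-1) + K_2e^(4t)(1,1,-1) + K_3e^(-t)(1,1,0).

u(t) = K_1e^(2t) + K_2e^(4t) + K_3e^(-t), v(t) = K_2e^(4t) + K_3e^(-t), w(t) = -K_1e^(2t) - K_2e^(4t)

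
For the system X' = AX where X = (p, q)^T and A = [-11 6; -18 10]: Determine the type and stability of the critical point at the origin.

A = [[-11,6],[-18,10]]; det(A-λI) = λ^2 + λ - 2.
λ = 1, -2: opposite signs.

saddle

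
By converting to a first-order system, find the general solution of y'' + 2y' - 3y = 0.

Let x_1 = y, x_2 = y'. Then x_1' = x_2 and x_2' = 3x_1 - 2x_2.
A = [[0,1],[3,-2]]; det(A-λI) = λ^2 + 2λ - 3.
Eigenvalues λ = 1, -3 with eigenvectors (1,1), (1,-3).

y(t) = C_1e^(t) + C_2e^(-3t)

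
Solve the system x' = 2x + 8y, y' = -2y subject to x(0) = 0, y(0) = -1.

x(t) = -2e^(2t) + 2e^(-2t), y(t) = -e^(-2t)

Coefficient matrix A = [[2, 8], [0, -2]].
Characteristic polynomial det(A - λI) = λ^2 - 4 = 0.
Eigenvalues λ = 2, -2.
For λ=2: (A-λI) row 1 is [0, 8], so an eigenvector is (1, 0).
For λ=-2: (A-λI) row 1 is [4, 8], so an eigenvector is (2, -1).
General solution: c_1e^(2t)(1,0) + c_2e^(-2t)(2,-1).
Applying x(0)=0, y(0)=-1 gives c_1=-2, c_2=1.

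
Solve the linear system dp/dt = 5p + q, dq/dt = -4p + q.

p(t) = -K_1e^(3t) - K_2te^(3t), q(t) = 2K_1e^(3t) + 2K_2te^(3t) - K_2e^(3t)

Coefficient matrix A = [[5, 1], [-4, 1]].
Characteristic polynomial det(A - λI) = λ^2 - 6λ + 9 = 0.
Single eigenvalue λ = 3 with algebraic multiplicity 2.
Eigenvector v = (-1,2); generalized eigenvector w with (A-λI)w=v is (0,-1).
General solution: e^(3t)[K_1·v + K_2·(t·v + w)].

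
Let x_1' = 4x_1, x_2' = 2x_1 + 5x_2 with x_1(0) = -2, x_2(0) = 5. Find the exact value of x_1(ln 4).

A = [[4,0],[2,5]]; eigenvalues λ = 4, 5.
Eigenvectors: (1,-2) for λ=4, (0,1) for λ=5.
From the initial condition, c_1 = -2, c_2 = 1.
x_1(ln 4) = (-2)(4^4)(1) + (1)(4^5)(0) = -512.

-512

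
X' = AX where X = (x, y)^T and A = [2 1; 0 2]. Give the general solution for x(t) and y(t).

x(t) = -c_1e^(2t) - c_2te^(2t) - 2c_2e^(2t), y(t) = -c_2e^(2t)

Coefficient matrix A = [[2, 1], [0, 2]].
Characteristic polynomial det(A - λI) = λ^2 - 4λ + 4 = 0.
Single eigenvalue λ = 2 with algebraic multiplicity 2.
Eigenvector v = (-1,0); generalized eigenvector w with (A-λI)w=v is (-2,-1).
General solution: e^(2t)[c_1·v + c_2·(t·v + w)].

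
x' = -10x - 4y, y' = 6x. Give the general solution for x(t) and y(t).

x(t) = 2K_1e^(-4t) - K_2e^(-6t), y(t) = -3K_1e^(-4t) + K_2e^(-6t)

Coefficient matrix A = [[-10, -4], [6, 0]].
Characteristic polynomial det(A - λI) = λ^2 + 10λ + 24 = 0.
Eigenvalues λ = -4, -6.
For λ=-4: (A-λI) row 1 is [-6, -4], so an eigenvector is (2, -3).
For λ=-6: (A-λI) row 1 is [-4, -4], so an eigenvector is (-1, 1).
General solution: K_1e^(-4t)(2,-3) + K_2e^(-6t)(-1,1).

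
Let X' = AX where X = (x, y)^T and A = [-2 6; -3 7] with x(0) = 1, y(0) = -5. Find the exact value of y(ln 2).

A = [[-2,6],[-3,7]]; eigenvalues λ = 4, 1.
Eigenvectors: (1,1) for λ=4, (-2,-1) for λ=1.
From the initial condition, c_1 = -11, c_2 = -6.
y(ln 2) = (-11)(2^4)(1) + (-6)(2^1)(-1) = -164.

-164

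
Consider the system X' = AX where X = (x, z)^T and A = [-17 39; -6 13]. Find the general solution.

Coefficient matrix A = [[-17, 39], [-6, 13]].
Characteristic polynomial det(A - λI) = λ^2 + 4λ + 13 = 0.
Eigenvalues λ = -2 ± 3i (complex conjugate pair).
For λ=-2+3i: an eigenvector is (3,1) - i(-2,-1) = (3 + 2i, 1 + i).
A real fundamental pair from Re and Im of e^((-2+3i)t)v: X_1 = e^(-2t)(cos(3t)·(3,1) + sin(3t)·(-2,-1)), X_2 = e^(-2t)(sin(3t)·(3,1) - cos(3t)·(-2,-1)).
General solution: K_1X_1 + K_2X_2.

x(t) = -2K_1e^(-2t)sin(3t) + 3K_1e^(-2t)cos(3t) + 3K_2e^(-2t)sin(3t) + 2K_2e^(-2t)cos(3t), z(t) = -K_1e^(-2t)sin(3t) + K_1e^(-2t)cos(3t) + K_2e^(-2t)sin(3t) + K_2e^(-2t)cos(3t)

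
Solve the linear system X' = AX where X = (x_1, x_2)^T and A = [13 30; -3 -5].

Coefficient matrix A = [[13, 30], [-3, -5]].
Characteristic polynomial det(A - λI) = λ^2 - 8λ + 25 = 0.
Eigenvalues λ = 4 ± 3i (complex conjugate pair).
For λ=4+3i: an eigenvector is (-1,0) - i(-3,1) = (-1 + 3i, 0 - i).
A real fundamental pair from Re and Im of e^((4+3i)t)v: X_1 = e^(4t)(cos(3t)·(-1,0) + sin(3t)·(-3,1)), X_2 = e^(4t)(sin(3t)·(-1,0) - cos(3t)·(-3,1)).
General solution: c_1X_1 + c_2X_2.

x_1(t) = -3c_1e^(4t)sin(3t) - c_1e^(4t)cos(3t) - c_2e^(4t)sin(3t) + 3c_2e^(4t)cos(3t), x_2(t) = c_1e^(4t)sin(3t) - c_2e^(4t)cos(3t)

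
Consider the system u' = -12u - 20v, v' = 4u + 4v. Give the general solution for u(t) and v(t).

u(t) = K_1e^(-4t)sin(4t) + 2K_1e^(-4t)cos(4t) + 2K_2e^(-4t)sin(4t) - K_2e^(-4t)cos(4t), v(t) = -K_1e^(-4t)cos(4t) - K_2e^(-4t)sin(4t)

Coefficient matrix A = [[-12, -20], [4, 4]].
Characteristic polynomial det(A - λI) = λ^2 + 8λ + 32 = 0.
Eigenvalues λ = -4 ± 4i (complex conjugate pair).
For λ=-4+4i: an eigenvector is (2,-1) - i(1,0) = (2 - i, -1).
A real fundamental pair from Re and Im of e^((-4+4i)t)v: X_1 = e^(-4t)(cos(4t)·(2,-1) + sin(4t)·(1,0)), X_2 = e^(-4t)(sin(4t)·(2,-1) - cos(4t)·(1,0)).
General solution: K_1X_1 + K_2X_2.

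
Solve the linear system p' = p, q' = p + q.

p(t) = K_2e^(t), q(t) = K_1e^(t) + K_2te^(t) + 3K_2e^(t)

Coefficient matrix A = [[1, 0], [1, 1]].
Characteristic polynomial det(A - λI) = λ^2 - 2λ + 1 = 0.
Single eigenvalue λ = 1 with algebraic multiplicity 2.
Eigenvector v = (0,1); generalized eigenvector w with (A-λI)w=v is (1,3).
General solution: e^(t)[K_1·v + K_2·(t·v + w)].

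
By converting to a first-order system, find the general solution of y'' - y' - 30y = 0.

Let x_1 = y, x_2 = y'. Then x_1' = x_2 and x_2' = 30x_1 + x_2.
A = [[0,1],[30,1]]; det(A-λI) = λ^2 - λ - 30.
Eigenvalues λ = 6, -5 with eigenvectors (1,6), (1,-5).

y(t) = K_1e^(6t) + K_2e^(-5t)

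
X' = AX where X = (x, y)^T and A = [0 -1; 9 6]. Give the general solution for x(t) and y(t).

x(t) = c_1e^(3t) + c_2te^(3t) - c_2e^(3t), y(t) = -3c_1e^(3t) - 3c_2te^(3t) + 2c_2e^(3t)

Coefficient matrix A = [[0, -1], [9, 6]].
Characteristic polynomial det(A - λI) = λ^2 - 6λ + 9 = 0.
Single eigenvalue λ = 3 with algebraic multiplicity 2.
Eigenvector v = (1,-3); generalized eigenvector w with (A-λI)w=v is (-1,2).
General solution: e^(3t)[c_1·v + c_2·(t·v + w)].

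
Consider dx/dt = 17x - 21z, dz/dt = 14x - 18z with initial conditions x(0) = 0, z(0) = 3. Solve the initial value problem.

x(t) = -9e^(3t) + 9e^(-4t), z(t) = -6e^(3t) + 9e^(-4t)

Coefficient matrix A = [[17, -21], [14, -18]].
Characteristic polynomial det(A - λI) = λ^2 + λ - 12 = 0.
Eigenvalues λ = 3, -4.
For λ=3: (A-λI) row 1 is [14, -21], so an eigenvector is (3, 2).
For λ=-4: (A-λI) row 1 is [21, -21], so an eigenvector is (-1, -1).
General solution: K_1e^(3t)(3,2) + K_2e^(-4t)(-1,-1).
Applying x(0)=0, z(0)=3 gives K_1=-3, K_2=-9.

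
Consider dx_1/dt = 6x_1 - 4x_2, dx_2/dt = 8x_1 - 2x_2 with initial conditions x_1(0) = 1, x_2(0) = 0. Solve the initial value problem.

x_1(t) = e^(2t)sin(4t) + e^(2t)cos(4t), x_2(t) = 2e^(2t)sin(4t)

Coefficient matrix A = [[6, -4], [8, -2]].
Characteristic polynomial det(A - λI) = λ^2 - 4λ + 20 = 0.
Eigenvalues λ = 2 ± 4i (complex conjugate pair).
For λ=2+4i: an eigenvector is (0,-1) - i(1,1) = (0 - i, -1 - i).
A real fundamental pair from Re and Im of e^((2+4i)t)v: X_1 = e^(2t)(cos(4t)·(0,-1) + sin(4t)·(1,1)), X_2 = e^(2t)(sin(4t)·(0,-1) - cos(4t)·(1,1)).
General solution: c_1X_1 + c_2X_2.
Applying x_1(0)=1, x_2(0)=0 gives c_1=1, c_2=-1.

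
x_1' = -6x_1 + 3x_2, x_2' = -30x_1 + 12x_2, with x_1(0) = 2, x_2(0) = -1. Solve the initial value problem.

x_1(t) = -7e^(3t)sin(3t) + 2e^(3t)cos(3t), x_2(t) = -23e^(3t)sin(3t) - e^(3t)cos(3t)

Coefficient matrix A = [[-6, 3], [-30, 12]].
Characteristic polynomial det(A - λI) = λ^2 - 6λ + 18 = 0.
Eigenvalues λ = 3 ± 3i (complex conjugate pair).
For λ=3+3i: an eigenvector is (1,3) - i(0,-1) = (1, 3 + i).
A real fundamental pair from Re and Im of e^((3+3i)t)v: X_1 = e^(3t)(cos(3t)·(1,3) + sin(3t)·(0,-1)), X_2 = e^(3t)(sin(3t)·(1,3) - cos(3t)·(0,-1)).
General solution: c_1X_1 + c_2X_2.
Applying x_1(0)=2, x_2(0)=-1 gives c_1=2, c_2=-7.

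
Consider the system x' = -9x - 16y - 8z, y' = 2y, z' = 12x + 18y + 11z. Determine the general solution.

x(t) = K_1e^(-t) - 2K_3e^(3t), y(t) = K_2e^(2t), z(t) = -K_1e^(-t) - 2K_2e^(2t) + 3K_3e^(3t)

Coefficient matrix A = [[-9, -16, -8], [0, 2, 0], [12, 18, 11]].
det(A - λI) = 0 gives eigenvalues λ = -1, 2, 3.
For λ=-1: eigenvector (1,0,-1).
For λ=2: eigenvector (0,1,-2).
For λ=3: eigenvector (-2,0,3).
General solution: K_1e^(-t)(1,0,-1) + K_2e^(2t)(0,1,-2) + K_3e^(3t)(-2,0,3).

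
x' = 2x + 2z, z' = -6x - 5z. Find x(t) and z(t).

x(t) = -2c_1e^(-t) + c_2e^(-2t), z(t) = 3c_1e^(-t) - 2c_2e^(-2t)

Coefficient matrix A = [[2, 2], [-6, -5]].
Characteristic polynomial det(A - λI) = λ^2 + 3λ + 2 = 0.
Eigenvalues λ = -1, -2.
For λ=-1: (A-λI) row 1 is [3, 2], so an eigenvector is (-2, 3).
For λ=-2: (A-λI) row 1 is [4, 2], so an eigenvector is (1, -2).
General solution: c_1e^(-t)(-2,3) + c_2e^(-2t)(1,-2).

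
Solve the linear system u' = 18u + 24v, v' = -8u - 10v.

u(t) = 3K_1e^(2t) + 2K_2e^(6t), v(t) = -2K_1e^(2t) - K_2e^(6t)

Coefficient matrix A = [[18, 24], [-8, -10]].
Characteristic polynomial det(A - λI) = λ^2 - 8λ + 12 = 0.
Eigenvalues λ = 2, 6.
For λ=2: (A-λI) row 1 is [16, 24], so an eigenvector is (3, -2).
For λ=6: (A-λI) row 1 is [12, 24], so an eigenvector is (2, -1).
General solution: K_1e^(2t)(3,-2) + K_2e^(6t)(2,-1).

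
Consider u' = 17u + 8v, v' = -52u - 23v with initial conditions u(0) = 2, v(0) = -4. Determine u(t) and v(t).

Coefficient matrix A = [[17, 8], [-52, -23]].
Characteristic polynomial det(A - λI) = λ^2 + 6λ + 25 = 0.
Eigenvalues λ = -3 ± 4i (complex conjugate pair).
For λ=-3+4i: an eigenvector is (1,-2) - i(1,-3) = (1 - i, -2 + 3i).
A real fundamental pair from Re and Im of e^((-3+4i)t)v: X_1 = e^(-3t)(cos(4t)·(1,-2) + sin(4t)·(1,-3)), X_2 = e^(-3t)(sin(4t)·(1,-2) - cos(4t)·(1,-3)).
General solution: C_1X_1 + C_2X_2.
Applying u(0)=2, v(0)=-4 gives C_1=2, C_2=0.

u(t) = 2e^(-3t)sin(4t) + 2e^(-3t)cos(4t), v(t) = -6e^(-3t)sin(4t) - 4e^(-3t)cos(4t)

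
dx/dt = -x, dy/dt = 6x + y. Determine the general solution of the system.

x(t) = -K_1e^(-t), y(t) = 3K_1e^(-t) - K_2e^(t)

Coefficient matrix A = [[-1, 0], [6, 1]].
Characteristic polynomial det(A - λI) = λ^2 - 1 = 0.
Eigenvalues λ = -1, 1.
For λ=-1: (A-λI) row 2 is [6, 2], so an eigenvector is (-1, 3).
For λ=1: (A-λI) row 1 is [-2, 0], so an eigenvector is (0, -1).
General solution: K_1e^(-t)(-1,3) + K_2e^(t)(0,-1).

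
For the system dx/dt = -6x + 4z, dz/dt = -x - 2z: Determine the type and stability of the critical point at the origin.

A = [[-6,4],[-1,-2]]; det(A-λI) = λ^2 + 8λ + 16.
repeated λ = -4 with a single eigenvector.

stable improper node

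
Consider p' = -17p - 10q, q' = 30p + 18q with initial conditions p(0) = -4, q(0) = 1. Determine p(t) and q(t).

p(t) = 10e^(3t) - 14e^(-2t), q(t) = -20e^(3t) + 21e^(-2t)

Coefficient matrix A = [[-17, -10], [30, 18]].
Characteristic polynomial det(A - λI) = λ^2 - λ - 6 = 0.
Eigenvalues λ = 3, -2.
For λ=3: (A-λI) row 1 is [-20, -10], so an eigenvector is (1, -2).
For λ=-2: (A-λI) row 1 is [-15, -10], so an eigenvector is (2, -3).
General solution: K_1e^(3t)(1,-2) + K_2e^(-2t)(2,-3).
Applying p(0)=-4, q(0)=1 gives K_1=10, K_2=-7.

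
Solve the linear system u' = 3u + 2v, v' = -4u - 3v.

u(t) = -C_1e^(-t) - C_2e^(t), v(t) = 2C_1e^(-t) + C_2e^(t)

Coefficient matrix A = [[3, 2], [-4, -3]].
Characteristic polynomial det(A - λI) = λ^2 - 1 = 0.
Eigenvalues λ = -1, 1.
For λ=-1: (A-λI) row 1 is [4, 2], so an eigenvector is (-1, 2).
For λ=1: (A-λI) row 1 is [2, 2], so an eigenvector is (-1, 1).
General solution: C_1e^(-t)(-1,2) + C_2e^(t)(-1,1).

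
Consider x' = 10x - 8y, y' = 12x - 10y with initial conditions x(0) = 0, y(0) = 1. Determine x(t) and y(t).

x(t) = -2e^(2t) + 2e^(-2t), y(t) = -2e^(2t) + 3e^(-2t)

Coefficient matrix A = [[10, -8], [12, -10]].
Characteristic polynomial det(A - λI) = λ^2 - 4 = 0.
Eigenvalues λ = 2, -2.
For λ=2: (A-λI) row 1 is [8, -8], so an eigenvector is (-1, -1).
For λ=-2: (A-λI) row 1 is [12, -8], so an eigenvector is (-2, -3).
General solution: c_1e^(2t)(-1,-1) + c_2e^(-2t)(-2,-3).
Applying x(0)=0, y(0)=1 gives c_1=2, c_2=-1.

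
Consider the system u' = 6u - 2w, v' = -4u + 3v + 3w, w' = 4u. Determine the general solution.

u(t) = -K_2e^(2t) + K_3e^(4t), v(t) = K_1e^(3t) + 2K_2e^(2t) - K_3e^(4t), w(t) = -2K_2e^(2t) + K_3e^(4t)

Coefficient matrix A = [[6, 0, -2], [-4, 3, 3], [4, 0, 0]].
det(A - λI) = 0 gives eigenvalues λ = 3, 2, 4.
For λ=3: eigenvector (0,1,0).
For λ=2: eigenvector (-1,2,-2).
For λ=4: eigenvector (1,-1,1).
General solution: K_1e^(3t)(0,1,0) + K_2e^(2t)(-1,2,-2) + K_3e^(4t)(1,-1,1).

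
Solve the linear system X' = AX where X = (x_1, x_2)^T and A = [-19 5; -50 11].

x_1(t) = -c_1e^(-4t)sin(5t) + c_2e^(-4t)cos(5t), x_2(t) = -3c_1e^(-4t)sin(5t) - c_1e^(-4t)cos(5t) - c_2e^(-4t)sin(5t) + 3c_2e^(-4t)cos(5t)

Coefficient matrix A = [[-19, 5], [-50, 11]].
Characteristic polynomial det(A - λI) = λ^2 + 8λ + 41 = 0.
Eigenvalues λ = -4 ± 5i (complex conjugate pair).
For λ=-4+5i: an eigenvector is (0,-1) - i(-1,-3) = (0 + i, -1 + 3i).
A real fundamental pair from Re and Im of e^((-4+5i)t)v: X_1 = e^(-4t)(cos(5t)·(0,-1) + sin(5t)·(-1,-3)), X_2 = e^(-4t)(sin(5t)·(0,-1) - cos(5t)·(-1,-3)).
General solution: c_1X_1 + c_2X_2.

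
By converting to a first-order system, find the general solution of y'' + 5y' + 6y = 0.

Let x_1 = y, x_2 = y'. Then x_1' = x_2 and x_2' = -6x_1 - 5x_2.
A = [[0,1],[-6,-5]]; det(A-λI) = λ^2 + 5λ + 6.
Eigenvalues λ = -2, -3 with eigenvectors (1,-2), (1,-3).

y(t) = K_1e^(-2t) + K_2e^(-3t)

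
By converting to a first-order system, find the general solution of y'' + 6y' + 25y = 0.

y(t) = c_1e^(-3t)cos(4t) + c_2e^(-3t)sin(4t)

Let x_1 = y, x_2 = y'. Then x_1' = x_2 and x_2' = -25x_1 - 6x_2.
A = [[0,1],[-25,-6]]; det(A-λI) = λ^2 + 6λ + 25.
Eigenvalues λ = -3 ± 4i.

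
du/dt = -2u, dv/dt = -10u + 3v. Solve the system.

u(t) = -C_2e^(-2t), v(t) = -C_1e^(3t) - 2C_2e^(-2t)

Coefficient matrix A = [[-2, 0], [-10, 3]].
Characteristic polynomial det(A - λI) = λ^2 - λ - 6 = 0.
Eigenvalues λ = 3, -2.
For λ=3: (A-λI) row 1 is [-5, 0], so an eigenvector is (0, -1).
For λ=-2: (A-λI) row 2 is [-10, 5], so an eigenvector is (-1, -2).
General solution: C_1e^(3t)(0,-1) + C_2e^(-2t)(-1,-2).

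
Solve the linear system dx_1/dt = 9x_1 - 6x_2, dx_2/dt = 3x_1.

Coefficient matrix A = [[9, -6], [3, 0]].
Characteristic polynomial det(A - λI) = λ^2 - 9λ + 18 = 0.
Eigenvalues λ = 3, 6.
For λ=3: (A-λI) row 1 is [6, -6], so an eigenvector is (1, 1).
For λ=6: (A-λI) row 1 is [3, -6], so an eigenvector is (-2, -1).
General solution: c_1e^(3t)(1,1) + c_2e^(6t)(-2,-1).

x_1(t) = c_1e^(3t) - 2c_2e^(6t), x_2(t) = c_1e^(3t) - c_2e^(6t)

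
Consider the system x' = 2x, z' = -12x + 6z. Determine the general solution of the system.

x(t) = -c_2e^(2t), z(t) = -c_1e^(6t) - 3c_2e^(2t)

Coefficient matrix A = [[2, 0], [-12, 6]].
Characteristic polynomial det(A - λI) = λ^2 - 8λ + 12 = 0.
Eigenvalues λ = 6, 2.
For λ=6: (A-λI) row 1 is [-4, 0], so an eigenvector is (0, -1).
For λ=2: (A-λI) row 2 is [-12, 4], so an eigenvector is (-1, -3).
General solution: c_1e^(6t)(0,-1) + c_2e^(2t)(-1,-3).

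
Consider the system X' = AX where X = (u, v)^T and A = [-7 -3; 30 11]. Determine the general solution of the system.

Coefficient matrix A = [[-7, -3], [30, 11]].
Characteristic polynomial det(A - λI) = λ^2 - 4λ + 13 = 0.
Eigenvalues λ = 2 ± 3i (complex conjugate pair).
For λ=2+3i: an eigenvector is (0,1) - i(-1,3) = (0 + i, 1 - 3i).
A real fundamental pair from Re and Im of e^((2+3i)t)v: X_1 = e^(2t)(cos(3t)·(0,1) + sin(3t)·(-1,3)), X_2 = e^(2t)(sin(3t)·(0,1) - cos(3t)·(-1,3)).
General solution: C_1X_1 + C_2X_2.

u(t) = -C_1e^(2t)sin(3t) + C_2e^(2t)cos(3t), v(t) = 3C_1e^(2t)sin(3t) + C_1e^(2t)cos(3t) + C_2e^(2t)sin(3t) - 3C_2e^(2t)cos(3t)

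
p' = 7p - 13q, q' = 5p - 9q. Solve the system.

Coefficient matrix A = [[7, -13], [5, -9]].
Characteristic polynomial det(A - λI) = λ^2 + 2λ + 2 = 0.
Eigenvalues λ = -1 ± i (complex conjugate pair).
For λ=-1+i: an eigenvector is (-2,-1) - i(-3,-2) = (-2 + 3i, -1 + 2i).
A real fundamental pair from Re and Im of e^((-1+i)t)v: X_1 = e^(-t)(cos(t)·(-2,-1) + sin(t)·(-3,-2)), X_2 = e^(-t)(sin(t)·(-2,-1) - cos(t)·(-3,-2)).
General solution: c_1X_1 + c_2X_2.

p(t) = -3c_1e^(-t)sin(t) - 2c_1e^(-t)cos(t) - 2c_2e^(-t)sin(t) + 3c_2e^(-t)cos(t), q(t) = -2c_1e^(-t)sin(t) - c_1e^(-t)cos(t) - c_2e^(-t)sin(t) + 2c_2e^(-t)cos(t)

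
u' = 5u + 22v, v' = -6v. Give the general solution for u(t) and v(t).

u(t) = K_1e^(5t) - 2K_2e^(-6t), v(t) = K_2e^(-6t)

Coefficient matrix A = [[5, 22], [0, -6]].
Characteristic polynomial det(A - λI) = λ^2 + λ - 30 = 0.
Eigenvalues λ = 5, -6.
For λ=5: (A-λI) row 1 is [0, 22], so an eigenvector is (1, 0).
For λ=-6: (A-λI) row 1 is [11, 22], so an eigenvector is (-2, 1).
General solution: K_1e^(5t)(1,0) + K_2e^(-6t)(-2,1).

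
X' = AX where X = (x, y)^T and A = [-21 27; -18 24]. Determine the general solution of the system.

Coefficient matrix A = [[-21, 27], [-18, 24]].
Characteristic polynomial det(A - λI) = λ^2 - 3λ - 18 = 0.
Eigenvalues λ = -3, 6.
For λ=-3: (A-λI) row 1 is [-18, 27], so an eigenvector is (-3, -2).
For λ=6: (A-λI) row 1 is [-27, 27], so an eigenvector is (-1, -1).
General solution: K_1e^(-3t)(-3,-2) + K_2e^(6t)(-1,-1).

x(t) = -3K_1e^(-3t) - K_2e^(6t), y(t) = -2K_1e^(-3t) - K_2e^(6t)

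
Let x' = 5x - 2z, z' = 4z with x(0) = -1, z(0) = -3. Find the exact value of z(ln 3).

A = [[5,-2],[0,4]]; eigenvalues λ = 5, 4.
Eigenvectors: (1,0) for λ=5, (2,1) for λ=4.
From the initial condition, c_1 = 5, c_2 = -3.
z(ln 3) = (5)(3^5)(0) + (-3)(3^4)(1) = -243.

-243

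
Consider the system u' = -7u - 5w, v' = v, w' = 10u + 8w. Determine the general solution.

u(t) = K_2e^(3t) + K_3e^(-2t), v(t) = K_1e^(t), w(t) = -2K_2e^(3t) - K_3e^(-2t)

Coefficient matrix A = [[-7, 0, -5], [0, 1, 0], [10, 0, 8]].
det(A - λI) = 0 gives eigenvalues λ = 1, 3, -2.
For λ=1: eigenvector (0,1,0).
For λ=3: eigenvector (1,0,-2).
For λ=-2: eigenvector (1,0,-1).
General solution: K_1e^(t)(0,1,0) + K_2e^(3t)(1,0,-2) + K_3e^(-2t)(1,0,-1).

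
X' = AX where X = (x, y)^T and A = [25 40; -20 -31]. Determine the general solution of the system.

x(t) = K_1e^(-3t)sin(4t) + 3K_1e^(-3t)cos(4t) + 3K_2e^(-3t)sin(4t) - K_2e^(-3t)cos(4t), y(t) = -K_1e^(-3t)sin(4t) - 2K_1e^(-3t)cos(4t) - 2K_2e^(-3t)sin(4t) + K_2e^(-3t)cos(4t)

Coefficient matrix A = [[25, 40], [-20, -31]].
Characteristic polynomial det(A - λI) = λ^2 + 6λ + 25 = 0.
Eigenvalues λ = -3 ± 4i (complex conjugate pair).
For λ=-3+4i: an eigenvector is (3,-2) - i(1,-1) = (3 - i, -2 + i).
A real fundamental pair from Re and Im of e^((-3+4i)t)v: X_1 = e^(-3t)(cos(4t)·(3,-2) + sin(4t)·(1,-1)), X_2 = e^(-3t)(sin(4t)·(3,-2) - cos(4t)·(1,-1)).
General solution: K_1X_1 + K_2X_2.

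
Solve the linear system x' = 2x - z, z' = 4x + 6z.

x(t) = -K_1e^(4t) - K_2te^(4t), z(t) = 2K_1e^(4t) + 2K_2te^(4t) + K_2e^(4t)

Coefficient matrix A = [[2, -1], [4, 6]].
Characteristic polynomial det(A - λI) = λ^2 - 8λ + 16 = 0.
Single eigenvalue λ = 4 with algebraic multiplicity 2.
Eigenvector v = (-1,2); generalized eigenvector w with (A-λI)w=v is (0,1).
General solution: e^(4t)[K_1·v + K_2·(t·v + w)].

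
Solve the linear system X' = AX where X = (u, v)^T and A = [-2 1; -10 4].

Coefficient matrix A = [[-2, 1], [-10, 4]].
Characteristic polynomial det(A - λI) = λ^2 - 2λ + 2 = 0.
Eigenvalues λ = 1 ± i (complex conjugate pair).
For λ=1+i: an eigenvector is (0,-1) - i(-1,-3) = (0 + i, -1 + 3i).
A real fundamental pair from Re and Im of e^((1+i)t)v: X_1 = e^(t)(cos(t)·(0,-1) + sin(t)·(-1,-3)), X_2 = e^(t)(sin(t)·(0,-1) - cos(t)·(-1,-3)).
General solution: c_1X_1 + c_2X_2.

u(t) = -c_1e^(t)sin(t) + c_2e^(t)cos(t), v(t) = -3c_1e^(t)sin(t) - c_1e^(t)cos(t) - c_2e^(t)sin(t) + 3c_2e^(t)cos(t)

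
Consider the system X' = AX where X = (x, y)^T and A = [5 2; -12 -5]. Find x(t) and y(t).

x(t) = -C_1e^(-t) - C_2e^(t), y(t) = 3C_1e^(-t) + 2C_2e^(t)

Coefficient matrix A = [[5, 2], [-12, -5]].
Characteristic polynomial det(A - λI) = λ^2 - 1 = 0.
Eigenvalues λ = -1, 1.
For λ=-1: (A-λI) row 1 is [6, 2], so an eigenvector is (-1, 3).
For λ=1: (A-λI) row 1 is [4, 2], so an eigenvector is (-1, 2).
General solution: C_1e^(-t)(-1,3) + C_2e^(t)(-1,2).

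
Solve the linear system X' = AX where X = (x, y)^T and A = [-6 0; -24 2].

x(t) = -K_1e^(-6t), y(t) = -3K_1e^(-6t) - K_2e^(2t)

Coefficient matrix A = [[-6, 0], [-24, 2]].
Characteristic polynomial det(A - λI) = λ^2 + 4λ - 12 = 0.
Eigenvalues λ = -6, 2.
For λ=-6: (A-λI) row 2 is [-24, 8], so an eigenvector is (-1, -3).
For λ=2: (A-λI) row 1 is [-8, 0], so an eigenvector is (0, -1).
General solution: K_1e^(-6t)(-1,-3) + K_2e^(2t)(0,-1).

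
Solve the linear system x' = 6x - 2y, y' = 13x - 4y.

Coefficient matrix A = [[6, -2], [13, -4]].
Characteristic polynomial det(A - λI) = λ^2 - 2λ + 2 = 0.
Eigenvalues λ = 1 ± i (complex conjugate pair).
For λ=1+i: an eigenvector is (1,2) - i(1,3) = (1 - i, 2 - 3i).
A real fundamental pair from Re and Im of e^((1+i)t)v: X_1 = e^(t)(cos(t)·(1,2) + sin(t)·(1,3)), X_2 = e^(t)(sin(t)·(1,2) - cos(t)·(1,3)).
General solution: K_1X_1 + K_2X_2.

x(t) = K_1e^(t)sin(t) + K_1e^(t)cos(t) + K_2e^(t)sin(t) - K_2e^(t)cos(t), y(t) = 3K_1e^(t)sin(t) + 2K_1e^(t)cos(t) + 2K_2e^(t)sin(t) - 3K_2e^(t)cos(t)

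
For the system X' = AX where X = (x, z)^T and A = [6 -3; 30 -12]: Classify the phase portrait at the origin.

A = [[6,-3],[30,-12]]; det(A-λI) = λ^2 + 6λ + 18.
λ = -3 ± 3i: negative real part.

stable spiral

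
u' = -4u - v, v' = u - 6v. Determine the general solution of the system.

Coefficient matrix A = [[-4, -1], [1, -6]].
Characteristic polynomial det(A - λI) = λ^2 + 10λ + 25 = 0.
Single eigenvalue λ = -5 with algebraic multiplicity 2.
Eigenvector v = (-1,-1); generalized eigenvector w with (A-λI)w=v is (2,3).
General solution: e^(-5t)[C_1·v + C_2·(t·v + w)].

u(t) = -C_1e^(-5t) - C_2te^(-5t) + 2C_2e^(-5t), v(t) = -C_1e^(-5t) - C_2te^(-5t) + 3C_2e^(-5t)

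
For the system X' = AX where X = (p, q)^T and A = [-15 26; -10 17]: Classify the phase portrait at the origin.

A = [[-15,26],[-10,17]]; det(A-λI) = λ^2 - 2λ + 5.
λ = 1 ± 2i: positive real part.

unstable spiral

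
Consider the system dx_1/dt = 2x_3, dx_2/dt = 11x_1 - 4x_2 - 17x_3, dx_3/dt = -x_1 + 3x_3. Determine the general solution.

Coefficient matrix A = [[0, 0, 2], [11, -4, -17], [-1, 0, 3]].
det(A - λI) = 0 gives eigenvalues λ = 1, -4, 2.
For λ=1: eigenvector (2,1,1).
For λ=-4: eigenvector (0,1,0).
For λ=2: eigenvector (1,-1,1).
General solution: C_1e^(t)(2,1,1) + C_2e^(-4t)(0,1,0) + C_3e^(2t)(1,-1,1).

x_1(t) = 2C_1e^(t) + C_3e^(2t), x_2(t) = C_1e^(t) + C_2e^(-4t) - C_3e^(2t), x_3(t) = C_1e^(t) + C_3e^(2t)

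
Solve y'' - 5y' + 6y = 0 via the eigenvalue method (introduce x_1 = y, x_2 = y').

y(t) = C_1e^(2t) + C_2e^(3t)

Let x_1 = y, x_2 = y'. Then x_1' = x_2 and x_2' = -6x_1 + 5x_2.
A = [[0,1],[-6,5]]; det(A-λI) = λ^2 - 5λ + 6.
Eigenvalues λ = 2, 3 with eigenvectors (1,2), (1,3).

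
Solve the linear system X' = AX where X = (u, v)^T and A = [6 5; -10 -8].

Coefficient matrix A = [[6, 5], [-10, -8]].
Characteristic polynomial det(A - λI) = λ^2 + 2λ + 2 = 0.
Eigenvalues λ = -1 ± i (complex conjugate pair).
For λ=-1+i: an eigenvector is (2,-3) - i(-1,1) = (2 + i, -3 - i).
A real fundamental pair from Re and Im of e^((-1+i)t)v: X_1 = e^(-t)(cos(t)·(2,-3) + sin(t)·(-1,1)), X_2 = e^(-t)(sin(t)·(2,-3) - cos(t)·(-1,1)).
General solution: C_1X_1 + C_2X_2.

u(t) = -C_1e^(-t)sin(t) + 2C_1e^(-t)cos(t) + 2C_2e^(-t)sin(t) + C_2e^(-t)cos(t), v(t) = C_1e^(-t)sin(t) - 3C_1e^(-t)cos(t) - 3C_2e^(-t)sin(t) - C_2e^(-t)cos(t)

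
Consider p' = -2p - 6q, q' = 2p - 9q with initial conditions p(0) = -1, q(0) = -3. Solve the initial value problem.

p(t) = 14e^(-5t) - 15e^(-6t), q(t) = 7e^(-5t) - 10e^(-6t)

Coefficient matrix A = [[-2, -6], [2, -9]].
Characteristic polynomial det(A - λI) = λ^2 + 11λ + 30 = 0.
Eigenvalues λ = -6, -5.
For λ=-6: (A-λI) row 1 is [4, -6], so an eigenvector is (-3, -2).
For λ=-5: (A-λI) row 1 is [3, -6], so an eigenvector is (2, 1).
General solution: K_1e^(-6t)(-3,-2) + K_2e^(-5t)(2,1).
Applying p(0)=-1, q(0)=-3 gives K_1=5, K_2=7.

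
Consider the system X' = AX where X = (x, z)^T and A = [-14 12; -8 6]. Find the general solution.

Coefficient matrix A = [[-14, 12], [-8, 6]].
Characteristic polynomial det(A - λI) = λ^2 + 8λ + 12 = 0.
Eigenvalues λ = -6, -2.
For λ=-6: (A-λI) row 1 is [-8, 12], so an eigenvector is (-3, -2).
For λ=-2: (A-λI) row 1 is [-12, 12], so an eigenvector is (-1, -1).
General solution: c_1e^(-6t)(-3,-2) + c_2e^(-2t)(-1,-1).

x(t) = -3c_1e^(-6t) - c_2e^(-2t), z(t) = -2c_1e^(-6t) - c_2e^(-2t)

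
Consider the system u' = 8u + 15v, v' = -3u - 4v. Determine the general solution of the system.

u(t) = -c_1e^(2t)sin(3t) + 2c_1e^(2t)cos(3t) + 2c_2e^(2t)sin(3t) + c_2e^(2t)cos(3t), v(t) = -c_1e^(2t)cos(3t) - c_2e^(2t)sin(3t)

Coefficient matrix A = [[8, 15], [-3, -4]].
Characteristic polynomial det(A - λI) = λ^2 - 4λ + 13 = 0.
Eigenvalues λ = 2 ± 3i (complex conjugate pair).
For λ=2+3i: an eigenvector is (2,-1) - i(-1,0) = (2 + i, -1).
A real fundamental pair from Re and Im of e^((2+3i)t)v: X_1 = e^(2t)(cos(3t)·(2,-1) + sin(3t)·(-1,0)), X_2 = e^(2t)(sin(3t)·(2,-1) - cos(3t)·(-1,0)).
General solution: c_1X_1 + c_2X_2.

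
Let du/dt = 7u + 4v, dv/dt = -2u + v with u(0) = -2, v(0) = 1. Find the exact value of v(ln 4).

A = [[7,4],[-2,1]]; eigenvalues λ = 3, 5.
Eigenvectors: (-1,1) for λ=3, (2,-1) for λ=5.
From the initial condition, c_1 = 0, c_2 = -1.
v(ln 4) = (0)(4^3)(1) + (-1)(4^5)(-1) = 1024.

1024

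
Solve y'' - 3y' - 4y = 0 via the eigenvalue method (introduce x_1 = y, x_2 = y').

y(t) = c_1e^(-t) + c_2e^(4t)

Let x_1 = y, x_2 = y'. Then x_1' = x_2 and x_2' = 4x_1 + 3x_2.
A = [[0,1],[4,3]]; det(A-λI) = λ^2 - 3λ - 4.
Eigenvalues λ = -1, 4 with eigenvectors (1,-1), (1,4).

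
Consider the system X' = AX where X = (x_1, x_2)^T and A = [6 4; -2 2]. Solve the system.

x_1(t) = C_1e^(4t)sin(2t) - C_1e^(4t)cos(2t) - C_2e^(4t)sin(2t) - C_2e^(4t)cos(2t), x_2(t) = C_1e^(4t)cos(2t) + C_2e^(4t)sin(2t)

Coefficient matrix A = [[6, 4], [-2, 2]].
Characteristic polynomial det(A - λI) = λ^2 - 8λ + 20 = 0.
Eigenvalues λ = 4 ± 2i (complex conjugate pair).
For λ=4+2i: an eigenvector is (-1,1) - i(1,0) = (-1 - i, 1).
A real fundamental pair from Re and Im of e^((4+2i)t)v: X_1 = e^(4t)(cos(2t)·(-1,1) + sin(2t)·(1,0)), X_2 = e^(4t)(sin(2t)·(-1,1) - cos(2t)·(1,0)).
General solution: C_1X_1 + C_2X_2.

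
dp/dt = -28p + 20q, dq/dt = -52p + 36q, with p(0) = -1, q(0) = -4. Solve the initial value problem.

p(t) = -12e^(4t)sin(4t) - e^(4t)cos(4t), q(t) = -19e^(4t)sin(4t) - 4e^(4t)cos(4t)

Coefficient matrix A = [[-28, 20], [-52, 36]].
Characteristic polynomial det(A - λI) = λ^2 - 8λ + 32 = 0.
Eigenvalues λ = 4 ± 4i (complex conjugate pair).
For λ=4+4i: an eigenvector is (2,3) - i(-1,-2) = (2 + i, 3 + 2i).
A real fundamental pair from Re and Im of e^((4+4i)t)v: X_1 = e^(4t)(cos(4t)·(2,3) + sin(4t)·(-1,-2)), X_2 = e^(4t)(sin(4t)·(2,3) - cos(4t)·(-1,-2)).
General solution: C_1X_1 + C_2X_2.
Applying p(0)=-1, q(0)=-4 gives C_1=2, C_2=-5.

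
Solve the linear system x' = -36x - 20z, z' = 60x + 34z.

x(t) = 2K_1e^(-6t) + K_2e^(4t), z(t) = -3K_1e^(-6t) - 2K_2e^(4t)

Coefficient matrix A = [[-36, -20], [60, 34]].
Characteristic polynomial det(A - λI) = λ^2 + 2λ - 24 = 0.
Eigenvalues λ = -6, 4.
For λ=-6: (A-λI) row 1 is [-30, -20], so an eigenvector is (2, -3).
For λ=4: (A-λI) row 1 is [-40, -20], so an eigenvector is (1, -2).
General solution: K_1e^(-6t)(2,-3) + K_2e^(4t)(1,-2).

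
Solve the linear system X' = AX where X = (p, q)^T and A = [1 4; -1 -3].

p(t) = 2C_1e^(-t) + 2C_2te^(-t) - C_2e^(-t), q(t) = -C_1e^(-t) - C_2te^(-t) + C_2e^(-t)

Coefficient matrix A = [[1, 4], [-1, -3]].
Characteristic polynomial det(A - λI) = λ^2 + 2λ + 1 = 0.
Single eigenvalue λ = -1 with algebraic multiplicity 2.
Eigenvector v = (2,-1); generalized eigenvector w with (A-λI)w=v is (-1,1).
General solution: e^(-t)[C_1·v + C_2·(t·v + w)].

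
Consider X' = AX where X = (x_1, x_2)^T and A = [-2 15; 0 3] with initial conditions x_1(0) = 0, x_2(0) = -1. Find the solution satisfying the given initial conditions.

Coefficient matrix A = [[-2, 15], [0, 3]].
Characteristic polynomial det(A - λI) = λ^2 - λ - 6 = 0.
Eigenvalues λ = -2, 3.
For λ=-2: (A-λI) row 1 is [0, 15], so an eigenvector is (-1, 0).
For λ=3: (A-λI) row 1 is [-5, 15], so an eigenvector is (3, 1).
General solution: C_1e^(-2t)(-1,0) + C_2e^(3t)(3,1).
Applying x_1(0)=0, x_2(0)=-1 gives C_1=-3, C_2=-1.

x_1(t) = -3e^(3t) + 3e^(-2t), x_2(t) = -e^(3t)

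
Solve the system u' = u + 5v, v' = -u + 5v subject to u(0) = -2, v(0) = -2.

u(t) = -6e^(3t)sin(t) - 2e^(3t)cos(t), v(t) = -2e^(3t)sin(t) - 2e^(3t)cos(t)

Coefficient matrix A = [[1, 5], [-1, 5]].
Characteristic polynomial det(A - λI) = λ^2 - 6λ + 10 = 0.
Eigenvalues λ = 3 ± i (complex conjugate pair).
For λ=3+i: an eigenvector is (2,1) - i(1,0) = (2 - i, 1).
A real fundamental pair from Re and Im of e^((3+i)t)v: X_1 = e^(3t)(cos(t)·(2,1) + sin(t)·(1,0)), X_2 = e^(3t)(sin(t)·(2,1) - cos(t)·(1,0)).
General solution: K_1X_1 + K_2X_2.
Applying u(0)=-2, v(0)=-2 gives K_1=-2, K_2=-2.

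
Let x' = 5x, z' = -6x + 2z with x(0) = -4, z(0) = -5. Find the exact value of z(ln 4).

7984

A = [[5,0],[-6,2]]; eigenvalues λ = 2, 5.
Eigenvectors: (0,1) for λ=2, (1,-2) for λ=5.
From the initial condition, c_1 = -13, c_2 = -4.
z(ln 4) = (-13)(4^2)(1) + (-4)(4^5)(-2) = 7984.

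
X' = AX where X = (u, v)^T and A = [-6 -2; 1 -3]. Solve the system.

u(t) = -2C_1e^(-5t) - C_2e^(-4t), v(t) = C_1e^(-5t) + C_2e^(-4t)

Coefficient matrix A = [[-6, -2], [1, -3]].
Characteristic polynomial det(A - λI) = λ^2 + 9λ + 20 = 0.
Eigenvalues λ = -5, -4.
For λ=-5: (A-λI) row 1 is [-1, -2], so an eigenvector is (-2, 1).
For λ=-4: (A-λI) row 1 is [-2, -2], so an eigenvector is (-1, 1).
General solution: C_1e^(-5t)(-2,1) + C_2e^(-4t)(-1,1).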